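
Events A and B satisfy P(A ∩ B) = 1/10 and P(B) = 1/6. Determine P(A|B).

P(A|B) = P(A ∩ B) / P(B)
= (1/10) / (1/6)
= 3/5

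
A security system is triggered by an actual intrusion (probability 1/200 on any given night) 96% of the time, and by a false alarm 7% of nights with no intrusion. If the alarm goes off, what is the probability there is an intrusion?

Let D = the rare event, + = positive/flagged.
P(D) = 1/200
P(+|D) = 96/100 = 24/25
P(+|D') = 7/100
P(+) = P(+|D)P(D) + P(+|D')P(D')
     = \frac{24}{25} × \frac{1}{200} + \frac{7}{100} × \frac{199}{200}
     = \frac{1489}{20000}
P(D|+) = P(+|D)P(D)/P(+) = \frac{96}{1489}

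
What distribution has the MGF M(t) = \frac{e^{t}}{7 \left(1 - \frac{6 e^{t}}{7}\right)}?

The MGF M(t) = \frac{e^{t}}{7 \left(1 - \frac{6 e^{t}}{7}\right)} is the standard form for the Geometric distribution.
Comparing with the known MGF formula identifies: Geometric(p=1/7), X = trial number of first success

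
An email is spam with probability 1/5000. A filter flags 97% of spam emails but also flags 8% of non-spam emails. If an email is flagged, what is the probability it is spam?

Let D = the rare event, + = positive/flagged.
P(D) = 1/5000
P(+|D) = 97/100
P(+|D') = 8/100 = 2/25
P(+) = P(+|D)P(D) + P(+|D')P(D')
     = \frac{97}{100} × \frac{1}{5000} + \frac{2}{25} × \frac{4999}{5000}
     = \frac{40089}{500000}
P(D|+) = P(+|D)P(D)/P(+) = \frac{97}{40089}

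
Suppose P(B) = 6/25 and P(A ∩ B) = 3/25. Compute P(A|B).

P(A|B) = P(A ∩ B) / P(B)
= (3/25) / (6/25)
= 1/2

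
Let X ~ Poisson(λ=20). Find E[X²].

Using the identity E[X²] = Var(X) + (E[X])²:
E[X] = 20
Var(X) = 20
E[X²] = 20 + (20)²
= 420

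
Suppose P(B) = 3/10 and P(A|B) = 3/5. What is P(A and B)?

By definition, P(A|B) = P(A ∩ B) / P(B)
So P(A ∩ B) = P(A|B) × P(B)
= 3/5 × 3/10
= 9/50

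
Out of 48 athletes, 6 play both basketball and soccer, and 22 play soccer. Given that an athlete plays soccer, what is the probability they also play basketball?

P(A ∩ B) = 6/48 = 1/8
P(B) = 22/48 = 11/24
P(A|B) = P(A ∩ B) / P(B) = (1/8) / (11/24) = 3/11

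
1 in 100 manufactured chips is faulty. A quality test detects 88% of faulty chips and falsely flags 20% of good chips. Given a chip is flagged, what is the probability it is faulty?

Let D = the rare event, + = positive/flagged.
P(D) = 1/100
P(+|D) = 88/100 = 22/25
P(+|D') = 20/100 = 1/5
P(+) = P(+|D)P(D) + P(+|D')P(D')
     = \frac{22}{25} × \frac{1}{100} + \frac{1}{5} × \frac{99}{100}
     = \frac{517}{2500}
P(D|+) = P(+|D)P(D)/P(+) = \frac{2}{47}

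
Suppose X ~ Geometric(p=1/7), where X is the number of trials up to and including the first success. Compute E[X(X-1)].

E[X(X-1)] = E[X² - X] = E[X²] - E[X]
E[X] = 7
E[X²] = Var(X) + (E[X])² = 42 + (7)² = 91
E[X(X-1)] = 91 - 7 = 84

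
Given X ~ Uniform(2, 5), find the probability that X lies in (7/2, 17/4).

P(7/2 < X < 17/4) = ∫_{7/2}^{17/4} f(x) dx
where f(x) = \frac{1}{3}
= \frac{1}{4}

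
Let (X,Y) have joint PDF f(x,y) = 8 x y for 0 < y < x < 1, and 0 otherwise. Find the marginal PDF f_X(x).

f_X(x) = ∫_0^x 8 x y dy = 4 x^{3}
for 0 < x < 1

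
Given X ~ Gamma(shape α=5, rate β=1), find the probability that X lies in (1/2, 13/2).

P(1/2 < X < 13/2) = ∫_{1/2}^{13/2} f(x) dx
where f(x) = \frac{x^{4} e^{- x}}{24}
= \frac{-19043 + 211 e^{6}}{128 e^{\frac{13}{2}}}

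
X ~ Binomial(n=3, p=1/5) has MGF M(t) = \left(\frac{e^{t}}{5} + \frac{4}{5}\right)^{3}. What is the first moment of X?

To find E[X], compute M^(1)(0):
M^(1)(t) = \frac{3 \left(\frac{e^{t}}{5} + \frac{4}{5}\right)^{2} e^{t}}{5}
M^(1)(0) = \frac{3}{5}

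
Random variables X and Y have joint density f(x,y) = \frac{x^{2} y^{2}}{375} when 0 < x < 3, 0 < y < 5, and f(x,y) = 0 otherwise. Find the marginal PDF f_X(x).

f_X(x) = ∫_0^5 f(x,y) dy
= ∫_0^5 \frac{x^{2} y^{2}}{375} dy
= \frac{x^{2}}{9} for 0 < x < 3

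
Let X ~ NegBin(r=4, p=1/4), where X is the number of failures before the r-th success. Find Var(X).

For X ~ NegBin(r=4, p=1/4), where X is the number of failures before the r-th success:
Var(X) = 48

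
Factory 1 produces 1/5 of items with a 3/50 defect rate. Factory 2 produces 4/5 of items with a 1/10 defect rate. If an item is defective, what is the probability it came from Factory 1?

Using Bayes' theorem:
P(F1) = 1/5, P(D|F1) = 3/50
P(F2) = 4/5, P(D|F2) = 1/10
P(D) = P(D|F1)P(F1) + P(D|F2)P(F2)
     = \frac{23}{250}
P(F1|D) = P(D|F1)P(F1) / P(D)
= \frac{3}{23}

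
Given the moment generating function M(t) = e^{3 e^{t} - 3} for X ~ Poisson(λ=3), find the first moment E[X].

To find E[X], compute M^(1)(0):
M^(1)(t) = 3 e^{t} e^{3 e^{t} - 3}
M^(1)(0) = 3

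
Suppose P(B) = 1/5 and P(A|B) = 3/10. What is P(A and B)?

By definition, P(A|B) = P(A ∩ B) / P(B)
So P(A ∩ B) = P(A|B) × P(B)
= 3/10 × 1/5
= 3/50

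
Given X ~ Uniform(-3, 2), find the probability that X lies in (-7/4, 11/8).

P(-7/4 < X < 11/8) = ∫_{-7/4}^{11/8} f(x) dx
where f(x) = \frac{1}{5}
= \frac{5}{8}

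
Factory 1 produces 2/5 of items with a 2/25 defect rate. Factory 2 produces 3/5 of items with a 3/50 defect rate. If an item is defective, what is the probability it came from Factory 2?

Using Bayes' theorem:
P(F1) = 2/5, P(D|F1) = 2/25
P(F2) = 3/5, P(D|F2) = 3/50
P(D) = P(D|F1)P(F1) + P(D|F2)P(F2)
     = \frac{17}{250}
P(F2|D) = P(D|F2)P(F2) / P(D)
= \frac{9}{17}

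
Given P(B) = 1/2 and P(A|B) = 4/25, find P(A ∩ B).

By definition, P(A|B) = P(A ∩ B) / P(B)
So P(A ∩ B) = P(A|B) × P(B)
= 4/25 × 1/2
= 2/25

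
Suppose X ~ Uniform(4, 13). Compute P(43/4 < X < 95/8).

P(43/4 < X < 95/8) = ∫_{43/4}^{95/8} f(x) dx
where f(x) = \frac{1}{9}
= \frac{1}{8}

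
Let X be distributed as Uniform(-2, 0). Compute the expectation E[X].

For X ~ Uniform(-2, 0), the expected value is:
E[X] = -1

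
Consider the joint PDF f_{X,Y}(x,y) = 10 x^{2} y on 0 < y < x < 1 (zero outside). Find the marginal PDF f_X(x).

f_X(x) = ∫_0^x 10 x^{2} y dy = 5 x^{4}
for 0 < x < 1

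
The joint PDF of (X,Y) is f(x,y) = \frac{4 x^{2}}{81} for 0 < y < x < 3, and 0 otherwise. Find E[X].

f_X(x) = ∫_0^x \frac{4 x^{2}}{81} dy = \frac{4 x^{3}}{81}
E[X] = ∫_0^3 x × (\frac{4 x^{3}}{81}) dx = \frac{12}{5}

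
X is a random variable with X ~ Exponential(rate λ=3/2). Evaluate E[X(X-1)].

E[X(X-1)] = E[X² - X] = E[X²] - E[X]
E[X] = \frac{2}{3}
E[X²] = Var(X) + (E[X])² = \frac{4}{9} + (\frac{2}{3})² = \frac{8}{9}
E[X(X-1)] = \frac{8}{9} - \frac{2}{3} = \frac{2}{9}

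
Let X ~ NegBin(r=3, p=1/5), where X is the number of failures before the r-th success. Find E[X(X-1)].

E[X(X-1)] = E[X² - X] = E[X²] - E[X]
E[X] = 12
E[X²] = Var(X) + (E[X])² = 60 + (12)² = 204
E[X(X-1)] = 204 - 12 = 192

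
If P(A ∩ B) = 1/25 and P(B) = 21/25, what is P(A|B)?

P(A|B) = P(A ∩ B) / P(B)
= (1/25) / (21/25)
= 1/21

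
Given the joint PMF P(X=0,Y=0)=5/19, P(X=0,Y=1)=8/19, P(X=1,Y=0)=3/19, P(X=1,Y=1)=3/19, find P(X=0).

P(X=0) = P(X=0,Y=0) + P(X=0,Y=1)
= 5/19 + 8/19
= 13/19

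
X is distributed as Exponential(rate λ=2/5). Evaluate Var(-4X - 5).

For X ~ Exponential(rate λ=2/5):
Var(X) = \frac{25}{4}
Var(-4X - 5) = (-4)² × Var(X) = 16 × \frac{25}{4} = 100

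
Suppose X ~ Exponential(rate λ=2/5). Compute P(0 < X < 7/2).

P(0 < X < 7/2) = ∫_{0}^{7/2} f(x) dx
where f(x) = \frac{2 e^{- \frac{2 x}{5}}}{5}
= 1 - e^{- \frac{7}{5}}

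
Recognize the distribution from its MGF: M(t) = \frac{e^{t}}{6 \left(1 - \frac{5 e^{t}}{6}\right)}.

The MGF M(t) = \frac{e^{t}}{6 \left(1 - \frac{5 e^{t}}{6}\right)} is the standard form for the Geometric distribution.
Comparing with the known MGF formula identifies: Geometric(p=1/6), X = trial number of first success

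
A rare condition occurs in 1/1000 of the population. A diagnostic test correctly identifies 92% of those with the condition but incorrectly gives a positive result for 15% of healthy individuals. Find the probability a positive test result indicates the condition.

Let D = the rare event, + = positive/flagged.
P(D) = 1/1000
P(+|D) = 92/100 = 23/25
P(+|D') = 15/100 = 3/20
P(+) = P(+|D)P(D) + P(+|D')P(D')
     = \frac{23}{25} × \frac{1}{1000} + \frac{3}{20} × \frac{999}{1000}
     = \frac{15077}{100000}
P(D|+) = P(+|D)P(D)/P(+) = \frac{92}{15077}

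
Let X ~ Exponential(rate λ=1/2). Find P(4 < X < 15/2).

P(4 < X < 15/2) = ∫_{4}^{15/2} f(x) dx
where f(x) = \frac{e^{- \frac{x}{2}}}{2}
= - \frac{1}{e^{\frac{15}{4}}} + e^{-2}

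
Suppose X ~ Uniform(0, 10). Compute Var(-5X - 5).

For X ~ Uniform(0, 10):
Var(X) = \frac{25}{3}
Var(-5X - 5) = (-5)² × Var(X) = 25 × \frac{25}{3} = \frac{625}{3}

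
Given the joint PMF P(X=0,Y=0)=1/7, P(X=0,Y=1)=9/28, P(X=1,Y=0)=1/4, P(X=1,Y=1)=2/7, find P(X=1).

P(X=1) = P(X=1,Y=0) + P(X=1,Y=1)
= 1/4 + 2/7
= 15/28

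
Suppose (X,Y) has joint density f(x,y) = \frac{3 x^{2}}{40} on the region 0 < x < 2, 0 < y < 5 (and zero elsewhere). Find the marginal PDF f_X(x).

f_X(x) = ∫_0^5 f(x,y) dy
= ∫_0^5 \frac{3 x^{2}}{40} dy
= \frac{3 x^{2}}{8} for 0 < x < 2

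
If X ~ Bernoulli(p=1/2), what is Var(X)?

For X ~ Bernoulli(p=1/2):
Var(X) = \frac{1}{4}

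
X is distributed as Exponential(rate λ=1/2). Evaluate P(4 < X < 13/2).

P(4 < X < 13/2) = ∫_{4}^{13/2} f(x) dx
where f(x) = \frac{e^{- \frac{x}{2}}}{2}
= - \frac{1}{e^{\frac{13}{4}}} + e^{-2}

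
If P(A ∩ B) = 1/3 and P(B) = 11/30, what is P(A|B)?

P(A|B) = P(A ∩ B) / P(B)
= (1/3) / (11/30)
= 10/11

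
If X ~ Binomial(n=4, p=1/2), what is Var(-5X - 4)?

For X ~ Binomial(n=4, p=1/2):
Var(X) = 1
Var(-5X - 4) = (-5)² × Var(X) = 25 × 1 = 25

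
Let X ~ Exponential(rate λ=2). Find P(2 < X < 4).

P(2 < X < 4) = ∫_{2}^{4} f(x) dx
where f(x) = 2 e^{- 2 x}
= - \frac{1 - e^{4}}{e^{8}}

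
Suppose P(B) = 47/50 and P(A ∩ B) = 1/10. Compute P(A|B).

P(A|B) = P(A ∩ B) / P(B)
= (1/10) / (47/50)
= 5/47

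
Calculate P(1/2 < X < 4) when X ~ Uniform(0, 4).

P(1/2 < X < 4) = ∫_{1/2}^{4} f(x) dx
where f(x) = \frac{1}{4}
= \frac{7}{8}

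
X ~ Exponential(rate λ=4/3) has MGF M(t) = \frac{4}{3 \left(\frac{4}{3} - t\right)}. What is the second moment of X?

To find E[X^2], compute M^(2)(0):
M^(1)(t) = \frac{4}{3 \left(\frac{4}{3} - t\right)^{2}}
M^(2)(t) = \frac{8}{3 \left(\frac{4}{3} - t\right)^{3}}
M^(2)(0) = \frac{9}{8}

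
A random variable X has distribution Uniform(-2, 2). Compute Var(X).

For X ~ Uniform(-2, 2):
Var(X) = \frac{4}{3}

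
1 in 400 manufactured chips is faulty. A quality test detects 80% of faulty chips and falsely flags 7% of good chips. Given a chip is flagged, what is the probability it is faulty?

Let D = the rare event, + = positive/flagged.
P(D) = 1/400
P(+|D) = 80/100 = 4/5
P(+|D') = 7/100
P(+) = P(+|D)P(D) + P(+|D')P(D')
     = \frac{4}{5} × \frac{1}{400} + \frac{7}{100} × \frac{399}{400}
     = \frac{2873}{40000}
P(D|+) = P(+|D)P(D)/P(+) = \frac{80}{2873}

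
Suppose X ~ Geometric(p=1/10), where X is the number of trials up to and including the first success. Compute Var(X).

For X ~ Geometric(p=1/10), where X is the number of trials up to and including the first success:
Var(X) = 90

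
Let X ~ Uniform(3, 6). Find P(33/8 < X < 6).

P(33/8 < X < 6) = ∫_{33/8}^{6} f(x) dx
where f(x) = \frac{1}{3}
= \frac{5}{8}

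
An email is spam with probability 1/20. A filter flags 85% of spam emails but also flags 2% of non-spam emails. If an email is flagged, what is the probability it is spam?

Let D = the rare event, + = positive/flagged.
P(D) = 1/20
P(+|D) = 85/100 = 17/20
P(+|D') = 2/100 = 1/50
P(+) = P(+|D)P(D) + P(+|D')P(D')
     = \frac{17}{20} × \frac{1}{20} + \frac{1}{50} × \frac{19}{20}
     = \frac{123}{2000}
P(D|+) = P(+|D)P(D)/P(+) = \frac{85}{123}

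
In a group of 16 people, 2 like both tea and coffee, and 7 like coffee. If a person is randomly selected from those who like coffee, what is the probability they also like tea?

P(A ∩ B) = 2/16 = 1/8
P(B) = 7/16
P(A|B) = P(A ∩ B) / P(B) = (1/8) / (7/16) = 2/7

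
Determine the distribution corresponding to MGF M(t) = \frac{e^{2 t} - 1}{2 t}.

The MGF M(t) = \frac{e^{2 t} - 1}{2 t} is the standard form for the Uniform distribution.
Comparing with the known MGF formula identifies: Uniform(0, 2)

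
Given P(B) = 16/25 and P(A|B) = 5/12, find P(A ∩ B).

By definition, P(A|B) = P(A ∩ B) / P(B)
So P(A ∩ B) = P(A|B) × P(B)
= 5/12 × 16/25
= 4/15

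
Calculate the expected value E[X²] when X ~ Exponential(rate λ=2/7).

Using the identity E[X²] = Var(X) + (E[X])²:
E[X] = \frac{7}{2}
Var(X) = \frac{49}{4}
E[X²] = \frac{49}{4} + (\frac{7}{2})²
= \frac{49}{2}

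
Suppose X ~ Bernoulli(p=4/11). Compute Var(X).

For X ~ Bernoulli(p=4/11):
Var(X) = \frac{28}{121}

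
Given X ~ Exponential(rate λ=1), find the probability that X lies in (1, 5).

P(1 < X < 5) = ∫_{1}^{5} f(x) dx
where f(x) = e^{- x}
= - \frac{1 - e^{4}}{e^{5}}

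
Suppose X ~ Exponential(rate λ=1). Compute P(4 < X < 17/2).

P(4 < X < 17/2) = ∫_{4}^{17/2} f(x) dx
where f(x) = e^{- x}
= - \frac{1}{e^{\frac{17}{2}}} + e^{-4}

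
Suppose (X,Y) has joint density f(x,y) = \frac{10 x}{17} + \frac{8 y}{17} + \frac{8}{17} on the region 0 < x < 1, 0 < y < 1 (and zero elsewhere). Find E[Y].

E[Y] = ∫_0^1 ∫_0^1 y × f(x,y) dx dy
= \frac{55}{102}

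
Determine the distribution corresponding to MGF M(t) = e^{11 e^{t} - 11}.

The MGF M(t) = e^{11 e^{t} - 11} is the standard form for the Poisson distribution.
Comparing with the known MGF formula identifies: Poisson(λ=11)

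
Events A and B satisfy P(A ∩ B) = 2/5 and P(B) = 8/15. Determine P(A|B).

P(A|B) = P(A ∩ B) / P(B)
= (2/5) / (8/15)
= 3/4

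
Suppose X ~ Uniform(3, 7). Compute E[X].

For X ~ Uniform(3, 7), the expected value is:
E[X] = 5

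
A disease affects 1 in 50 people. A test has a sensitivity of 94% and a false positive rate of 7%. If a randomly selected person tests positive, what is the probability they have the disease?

Let D = the rare event, + = positive/flagged.
P(D) = 1/50
P(+|D) = 94/100 = 47/50
P(+|D') = 7/100
P(+) = P(+|D)P(D) + P(+|D')P(D')
     = \frac{47}{50} × \frac{1}{50} + \frac{7}{100} × \frac{49}{50}
     = \frac{437}{5000}
P(D|+) = P(+|D)P(D)/P(+) = \frac{94}{437}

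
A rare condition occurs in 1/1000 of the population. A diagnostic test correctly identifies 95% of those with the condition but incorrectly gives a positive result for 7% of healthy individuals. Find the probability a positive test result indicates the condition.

Let D = the rare event, + = positive/flagged.
P(D) = 1/1000
P(+|D) = 95/100 = 19/20
P(+|D') = 7/100
P(+) = P(+|D)P(D) + P(+|D')P(D')
     = \frac{19}{20} × \frac{1}{1000} + \frac{7}{100} × \frac{999}{1000}
     = \frac{443}{6250}
P(D|+) = P(+|D)P(D)/P(+) = \frac{95}{7088}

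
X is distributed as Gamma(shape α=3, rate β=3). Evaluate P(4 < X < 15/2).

P(4 < X < 15/2) = ∫_{4}^{15/2} f(x) dx
where f(x) = \frac{27 x^{2} e^{- 3 x}}{2}
= - \frac{2213}{8 e^{\frac{45}{2}}} + \frac{85}{e^{12}}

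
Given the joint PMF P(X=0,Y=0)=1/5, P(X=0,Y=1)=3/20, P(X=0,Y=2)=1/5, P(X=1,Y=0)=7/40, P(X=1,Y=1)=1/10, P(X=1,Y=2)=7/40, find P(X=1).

P(X=1) = P(X=1,Y=0) + P(X=1,Y=1) + P(X=1,Y=2)
= 7/40 + 1/10 + 7/40
= 9/20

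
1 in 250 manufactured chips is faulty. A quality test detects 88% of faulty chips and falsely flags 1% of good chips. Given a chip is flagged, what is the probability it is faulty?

Let D = the rare event, + = positive/flagged.
P(D) = 1/250
P(+|D) = 88/100 = 22/25
P(+|D') = 1/100
P(+) = P(+|D)P(D) + P(+|D')P(D')
     = \frac{22}{25} × \frac{1}{250} + \frac{1}{100} × \frac{249}{250}
     = \frac{337}{25000}
P(D|+) = P(+|D)P(D)/P(+) = \frac{88}{337}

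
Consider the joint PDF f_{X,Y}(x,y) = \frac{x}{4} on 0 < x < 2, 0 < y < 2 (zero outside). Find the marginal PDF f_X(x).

f_X(x) = ∫_0^2 f(x,y) dy
= ∫_0^2 \frac{x}{4} dy
= \frac{x}{2} for 0 < x < 2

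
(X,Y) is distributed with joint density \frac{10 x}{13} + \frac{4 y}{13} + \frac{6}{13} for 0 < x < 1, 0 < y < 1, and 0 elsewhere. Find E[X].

E[X] = ∫_0^1 ∫_0^1 x × f(x,y) dy dx
= ∫_0^1 ∫_0^1 x × (\frac{10 x}{13} + \frac{4 y}{13} + \frac{6}{13}) dy dx
= \frac{22}{39}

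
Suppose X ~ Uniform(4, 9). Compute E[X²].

Using the identity E[X²] = Var(X) + (E[X])²:
E[X] = \frac{13}{2}
Var(X) = \frac{25}{12}
E[X²] = \frac{25}{12} + (\frac{13}{2})²
= \frac{133}{3}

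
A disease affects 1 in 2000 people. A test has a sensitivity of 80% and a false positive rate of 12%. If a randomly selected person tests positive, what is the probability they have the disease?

Let D = the rare event, + = positive/flagged.
P(D) = 1/2000
P(+|D) = 80/100 = 4/5
P(+|D') = 12/100 = 3/25
P(+) = P(+|D)P(D) + P(+|D')P(D')
     = \frac{4}{5} × \frac{1}{2000} + \frac{3}{25} × \frac{1999}{2000}
     = \frac{6017}{50000}
P(D|+) = P(+|D)P(D)/P(+) = \frac{20}{6017}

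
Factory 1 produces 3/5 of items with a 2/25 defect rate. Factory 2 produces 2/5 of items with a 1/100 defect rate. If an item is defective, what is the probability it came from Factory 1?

Using Bayes' theorem:
P(F1) = 3/5, P(D|F1) = 2/25
P(F2) = 2/5, P(D|F2) = 1/100
P(D) = P(D|F1)P(F1) + P(D|F2)P(F2)
     = \frac{13}{250}
P(F1|D) = P(D|F1)P(F1) / P(D)
= \frac{12}{13}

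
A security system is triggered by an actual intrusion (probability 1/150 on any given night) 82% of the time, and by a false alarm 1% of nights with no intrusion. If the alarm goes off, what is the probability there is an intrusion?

Let D = the rare event, + = positive/flagged.
P(D) = 1/150
P(+|D) = 82/100 = 41/50
P(+|D') = 1/100
P(+) = P(+|D)P(D) + P(+|D')P(D')
     = \frac{41}{50} × \frac{1}{150} + \frac{1}{100} × \frac{149}{150}
     = \frac{77}{5000}
P(D|+) = P(+|D)P(D)/P(+) = \frac{82}{231}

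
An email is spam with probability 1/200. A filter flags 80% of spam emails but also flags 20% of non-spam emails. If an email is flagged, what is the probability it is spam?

Let D = the rare event, + = positive/flagged.
P(D) = 1/200
P(+|D) = 80/100 = 4/5
P(+|D') = 20/100 = 1/5
P(+) = P(+|D)P(D) + P(+|D')P(D')
     = \frac{4}{5} × \frac{1}{200} + \frac{1}{5} × \frac{199}{200}
     = \frac{203}{1000}
P(D|+) = P(+|D)P(D)/P(+) = \frac{4}{203}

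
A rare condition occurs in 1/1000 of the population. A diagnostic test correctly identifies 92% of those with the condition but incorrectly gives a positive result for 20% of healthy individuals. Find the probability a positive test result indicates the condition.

Let D = the rare event, + = positive/flagged.
P(D) = 1/1000
P(+|D) = 92/100 = 23/25
P(+|D') = 20/100 = 1/5
P(+) = P(+|D)P(D) + P(+|D')P(D')
     = \frac{23}{25} × \frac{1}{1000} + \frac{1}{5} × \frac{999}{1000}
     = \frac{2509}{12500}
P(D|+) = P(+|D)P(D)/P(+) = \frac{23}{5018}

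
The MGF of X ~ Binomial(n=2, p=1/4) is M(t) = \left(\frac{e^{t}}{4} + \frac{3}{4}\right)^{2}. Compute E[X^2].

To find E[X^2], compute M^(2)(0):
M^(1)(t) = \frac{\left(\frac{e^{t}}{4} + \frac{3}{4}\right) e^{t}}{2}
M^(2)(t) = \frac{\left(\frac{e^{t}}{4} + \frac{3}{4}\right) e^{t}}{2} + \frac{e^{2 t}}{8}
M^(2)(0) = \frac{5}{8}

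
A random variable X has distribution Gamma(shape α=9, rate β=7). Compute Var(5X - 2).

For X ~ Gamma(shape α=9, rate β=7):
Var(X) = \frac{9}{49}
Var(5X - 2) = (5)² × Var(X) = 25 × \frac{9}{49} = \frac{225}{49}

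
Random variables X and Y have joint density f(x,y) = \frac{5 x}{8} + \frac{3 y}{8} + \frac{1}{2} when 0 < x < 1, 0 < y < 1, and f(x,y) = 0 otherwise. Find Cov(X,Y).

E[XY] = ∫∫ xy × f(x,y) dx dy = \frac{7}{24}
E[X] = \frac{53}{96}
E[Y] = \frac{17}{32}
Cov(X,Y) = E[XY] - E[X]E[Y] = - \frac{5}{3072}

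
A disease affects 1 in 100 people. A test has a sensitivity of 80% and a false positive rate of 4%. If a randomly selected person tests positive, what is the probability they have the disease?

Let D = the rare event, + = positive/flagged.
P(D) = 1/100
P(+|D) = 80/100 = 4/5
P(+|D') = 4/100 = 1/25
P(+) = P(+|D)P(D) + P(+|D')P(D')
     = \frac{4}{5} × \frac{1}{100} + \frac{1}{25} × \frac{99}{100}
     = \frac{119}{2500}
P(D|+) = P(+|D)P(D)/P(+) = \frac{20}{119}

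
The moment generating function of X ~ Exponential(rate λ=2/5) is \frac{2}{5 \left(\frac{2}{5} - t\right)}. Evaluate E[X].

To find E[X], compute M^(1)(0):
M^(1)(t) = \frac{2}{5 \left(\frac{2}{5} - t\right)^{2}}
M^(1)(0) = \frac{5}{2}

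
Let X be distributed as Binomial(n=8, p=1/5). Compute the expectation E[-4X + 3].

For X ~ Binomial(n=8, p=1/5):
E[X] = \frac{8}{5}
E[-4X + 3] = -4 × E[X] + 3 = - \frac{17}{5}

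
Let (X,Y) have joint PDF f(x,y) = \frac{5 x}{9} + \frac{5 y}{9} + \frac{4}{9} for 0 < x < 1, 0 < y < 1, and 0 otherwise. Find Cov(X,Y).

E[XY] = ∫∫ xy × f(x,y) dx dy = \frac{8}{27}
E[X] = \frac{59}{108}
E[Y] = \frac{59}{108}
Cov(X,Y) = E[XY] - E[X]E[Y] = - \frac{25}{11664}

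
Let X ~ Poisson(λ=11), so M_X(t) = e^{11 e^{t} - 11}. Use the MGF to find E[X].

To find E[X], compute M^(1)(0):
M^(1)(t) = 11 e^{t} e^{11 e^{t} - 11}
M^(1)(0) = 11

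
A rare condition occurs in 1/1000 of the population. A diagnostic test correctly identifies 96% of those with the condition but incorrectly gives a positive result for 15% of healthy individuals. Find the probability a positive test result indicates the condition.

Let D = the rare event, + = positive/flagged.
P(D) = 1/1000
P(+|D) = 96/100 = 24/25
P(+|D') = 15/100 = 3/20
P(+) = P(+|D)P(D) + P(+|D')P(D')
     = \frac{24}{25} × \frac{1}{1000} + \frac{3}{20} × \frac{999}{1000}
     = \frac{15081}{100000}
P(D|+) = P(+|D)P(D)/P(+) = \frac{32}{5027}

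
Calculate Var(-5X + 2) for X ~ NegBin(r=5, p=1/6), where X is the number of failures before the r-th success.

For X ~ NegBin(r=5, p=1/6), where X is the number of failures before the r-th success:
Var(X) = 150
Var(-5X + 2) = (-5)² × Var(X) = 25 × 150 = 3750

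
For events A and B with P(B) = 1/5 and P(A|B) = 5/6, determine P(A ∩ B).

By definition, P(A|B) = P(A ∩ B) / P(B)
So P(A ∩ B) = P(A|B) × P(B)
= 5/6 × 1/5
= 1/6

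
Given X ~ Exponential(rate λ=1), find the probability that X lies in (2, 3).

P(2 < X < 3) = ∫_{2}^{3} f(x) dx
where f(x) = e^{- x}
= - \frac{1 - e}{e^{3}}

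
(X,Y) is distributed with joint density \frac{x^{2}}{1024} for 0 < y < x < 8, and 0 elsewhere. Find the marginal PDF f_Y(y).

f_Y(y) = ∫_y^8 \frac{x^{2}}{1024} dx = \frac{1}{6} - \frac{y^{3}}{3072}
for 0 < y < 8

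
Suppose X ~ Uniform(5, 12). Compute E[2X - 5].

For X ~ Uniform(5, 12):
E[X] = \frac{17}{2}
E[2X - 5] = 2 × E[X] - 5 = 12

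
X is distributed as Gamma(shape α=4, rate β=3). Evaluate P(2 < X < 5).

P(2 < X < 5) = ∫_{2}^{5} f(x) dx
where f(x) = \frac{27 x^{3} e^{- 3 x}}{2}
= \frac{-691 + 61 e^{9}}{e^{15}}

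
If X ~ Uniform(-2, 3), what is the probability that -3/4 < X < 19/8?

P(-3/4 < X < 19/8) = ∫_{-3/4}^{19/8} f(x) dx
where f(x) = \frac{1}{5}
= \frac{5}{8}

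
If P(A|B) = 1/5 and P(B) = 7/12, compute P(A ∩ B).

By definition, P(A|B) = P(A ∩ B) / P(B)
So P(A ∩ B) = P(A|B) × P(B)
= 1/5 × 7/12
= 7/60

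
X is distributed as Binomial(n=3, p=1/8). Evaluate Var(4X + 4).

For X ~ Binomial(n=3, p=1/8):
Var(X) = \frac{21}{64}
Var(4X + 4) = (4)² × Var(X) = 16 × \frac{21}{64} = \frac{21}{4}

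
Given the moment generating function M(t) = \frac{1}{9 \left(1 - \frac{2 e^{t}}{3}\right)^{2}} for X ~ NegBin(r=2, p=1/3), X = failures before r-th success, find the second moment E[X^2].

To find E[X^2], compute M^(2)(0):
M^(1)(t) = \frac{4 e^{t}}{27 \left(1 - \frac{2 e^{t}}{3}\right)^{3}}
M^(2)(t) = \frac{4 e^{t}}{27 \left(1 - \frac{2 e^{t}}{3}\right)^{3}} + \frac{8 e^{2 t}}{27 \left(1 - \frac{2 e^{t}}{3}\right)^{4}}
M^(2)(0) = 28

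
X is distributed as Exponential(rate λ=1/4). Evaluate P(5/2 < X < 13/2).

P(5/2 < X < 13/2) = ∫_{5/2}^{13/2} f(x) dx
where f(x) = \frac{e^{- \frac{x}{4}}}{4}
= - \frac{1 - e}{e^{\frac{13}{8}}}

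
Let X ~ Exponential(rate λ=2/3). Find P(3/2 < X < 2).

P(3/2 < X < 2) = ∫_{3/2}^{2} f(x) dx
where f(x) = \frac{2 e^{- \frac{2 x}{3}}}{3}
= - \frac{1}{e^{\frac{4}{3}}} + e^{-1}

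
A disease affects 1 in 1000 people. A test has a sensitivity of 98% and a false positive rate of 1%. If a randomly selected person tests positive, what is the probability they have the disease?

Let D = the rare event, + = positive/flagged.
P(D) = 1/1000
P(+|D) = 98/100 = 49/50
P(+|D') = 1/100
P(+) = P(+|D)P(D) + P(+|D')P(D')
     = \frac{49}{50} × \frac{1}{1000} + \frac{1}{100} × \frac{999}{1000}
     = \frac{1097}{100000}
P(D|+) = P(+|D)P(D)/P(+) = \frac{98}{1097}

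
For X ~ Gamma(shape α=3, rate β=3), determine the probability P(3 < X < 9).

P(3 < X < 9) = ∫_{3}^{9} f(x) dx
where f(x) = \frac{27 x^{2} e^{- 3 x}}{2}
= \frac{-785 + 101 e^{18}}{2 e^{27}}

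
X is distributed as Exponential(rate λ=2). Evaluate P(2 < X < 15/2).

P(2 < X < 15/2) = ∫_{2}^{15/2} f(x) dx
where f(x) = 2 e^{- 2 x}
= - \frac{1 - e^{11}}{e^{15}}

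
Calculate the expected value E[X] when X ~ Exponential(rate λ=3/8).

For X ~ Exponential(rate λ=3/8), the expected value is:
E[X] = \frac{8}{3}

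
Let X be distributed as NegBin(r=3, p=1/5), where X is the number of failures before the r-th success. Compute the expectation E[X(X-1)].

E[X(X-1)] = E[X² - X] = E[X²] - E[X]
E[X] = 12
E[X²] = Var(X) + (E[X])² = 60 + (12)² = 204
E[X(X-1)] = 204 - 12 = 192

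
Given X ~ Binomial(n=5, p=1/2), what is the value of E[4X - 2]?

For X ~ Binomial(n=5, p=1/2):
E[X] = \frac{5}{2}
E[4X - 2] = 4 × E[X] - 2 = 8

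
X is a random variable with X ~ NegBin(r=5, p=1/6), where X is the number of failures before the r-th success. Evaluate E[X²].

Using the identity E[X²] = Var(X) + (E[X])²:
E[X] = 25
Var(X) = 150
E[X²] = 150 + (25)²
= 775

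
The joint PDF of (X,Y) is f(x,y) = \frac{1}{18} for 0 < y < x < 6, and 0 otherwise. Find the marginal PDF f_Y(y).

f_Y(y) = ∫_y^6 \frac{1}{18} dx = \frac{1}{3} - \frac{y}{18}
for 0 < y < 6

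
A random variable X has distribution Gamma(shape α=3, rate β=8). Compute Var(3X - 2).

For X ~ Gamma(shape α=3, rate β=8):
Var(X) = \frac{3}{64}
Var(3X - 2) = (3)² × Var(X) = 9 × \frac{3}{64} = \frac{27}{64}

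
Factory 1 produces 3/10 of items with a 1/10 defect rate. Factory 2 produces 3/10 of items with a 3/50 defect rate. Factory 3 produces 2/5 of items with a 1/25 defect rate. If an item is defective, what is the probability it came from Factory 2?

Using Bayes' theorem:
P(F1) = 3/10, P(D|F1) = 1/10
P(F2) = 3/10, P(D|F2) = 3/50
P(F3) = 2/5, P(D|F3) = 1/25
P(D) = P(D|F1)P(F1) + P(D|F2)P(F2) + P(D|F3)P(F3)
     = \frac{8}{125}
P(F2|D) = P(D|F2)P(F2) / P(D)
= \frac{9}{32}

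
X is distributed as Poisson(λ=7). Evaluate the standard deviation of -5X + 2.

For X ~ Poisson(λ=7):
Var(X) = 7
SD(X) = √(Var(X)) = √(7) = \sqrt{7}
SD(-5X + 2) = |-5| × SD(X) = 5 × \sqrt{7} = 5 \sqrt{7}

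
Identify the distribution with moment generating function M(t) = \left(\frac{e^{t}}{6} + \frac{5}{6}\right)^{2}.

The MGF M(t) = \left(\frac{e^{t}}{6} + \frac{5}{6}\right)^{2} is the standard form for the Binomial distribution.
Comparing with the known MGF formula identifies: Binomial(n=2, p=1/6)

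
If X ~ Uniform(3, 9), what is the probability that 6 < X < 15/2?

P(6 < X < 15/2) = ∫_{6}^{15/2} f(x) dx
where f(x) = \frac{1}{6}
= \frac{1}{4}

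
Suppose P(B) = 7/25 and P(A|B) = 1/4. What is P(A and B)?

By definition, P(A|B) = P(A ∩ B) / P(B)
So P(A ∩ B) = P(A|B) × P(B)
= 1/4 × 7/25
= 7/100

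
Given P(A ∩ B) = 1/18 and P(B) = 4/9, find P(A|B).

P(A|B) = P(A ∩ B) / P(B)
= (1/18) / (4/9)
= 1/8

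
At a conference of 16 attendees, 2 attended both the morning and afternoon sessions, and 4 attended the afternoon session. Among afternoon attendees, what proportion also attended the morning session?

P(A ∩ B) = 2/16 = 1/8
P(B) = 4/16 = 1/4
P(A|B) = P(A ∩ B) / P(B) = (1/8) / (1/4) = 1/2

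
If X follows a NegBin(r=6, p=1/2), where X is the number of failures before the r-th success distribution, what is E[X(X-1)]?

E[X(X-1)] = E[X² - X] = E[X²] - E[X]
E[X] = 6
E[X²] = Var(X) + (E[X])² = 12 + (6)² = 48
E[X(X-1)] = 48 - 6 = 42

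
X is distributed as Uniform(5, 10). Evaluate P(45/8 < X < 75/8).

P(45/8 < X < 75/8) = ∫_{45/8}^{75/8} f(x) dx
where f(x) = \frac{1}{5}
= \frac{3}{4}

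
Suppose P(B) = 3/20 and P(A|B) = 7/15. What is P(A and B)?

By definition, P(A|B) = P(A ∩ B) / P(B)
So P(A ∩ B) = P(A|B) × P(B)
= 7/15 × 3/20
= 7/100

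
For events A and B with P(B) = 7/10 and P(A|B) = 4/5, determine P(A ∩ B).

By definition, P(A|B) = P(A ∩ B) / P(B)
So P(A ∩ B) = P(A|B) × P(B)
= 4/5 × 7/10
= 14/25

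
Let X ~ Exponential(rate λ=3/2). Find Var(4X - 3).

For X ~ Exponential(rate λ=3/2):
Var(X) = \frac{4}{9}
Var(4X - 3) = (4)² × Var(X) = 16 × \frac{4}{9} = \frac{64}{9}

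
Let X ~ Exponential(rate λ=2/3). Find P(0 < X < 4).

P(0 < X < 4) = ∫_{0}^{4} f(x) dx
where f(x) = \frac{2 e^{- \frac{2 x}{3}}}{3}
= 1 - e^{- \frac{8}{3}}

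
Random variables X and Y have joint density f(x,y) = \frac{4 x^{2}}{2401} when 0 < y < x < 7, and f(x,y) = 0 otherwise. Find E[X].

f_X(x) = ∫_0^x \frac{4 x^{2}}{2401} dy = \frac{4 x^{3}}{2401}
E[X] = ∫_0^7 x × (\frac{4 x^{3}}{2401}) dx = \frac{28}{5}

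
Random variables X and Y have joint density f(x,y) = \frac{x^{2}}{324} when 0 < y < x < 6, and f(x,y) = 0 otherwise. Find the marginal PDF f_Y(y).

f_Y(y) = ∫_y^6 \frac{x^{2}}{324} dx = \frac{2}{9} - \frac{y^{3}}{972}
for 0 < y < 6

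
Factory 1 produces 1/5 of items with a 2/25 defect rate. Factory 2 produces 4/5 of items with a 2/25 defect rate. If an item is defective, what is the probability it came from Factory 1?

Using Bayes' theorem:
P(F1) = 1/5, P(D|F1) = 2/25
P(F2) = 4/5, P(D|F2) = 2/25
P(D) = P(D|F1)P(F1) + P(D|F2)P(F2)
     = \frac{2}{25}
P(F1|D) = P(D|F1)P(F1) / P(D)
= \frac{1}{5}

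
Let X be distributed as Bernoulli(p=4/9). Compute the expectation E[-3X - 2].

For X ~ Bernoulli(p=4/9):
E[X] = \frac{4}{9}
E[-3X - 2] = -3 × E[X] - 2 = - \frac{10}{3}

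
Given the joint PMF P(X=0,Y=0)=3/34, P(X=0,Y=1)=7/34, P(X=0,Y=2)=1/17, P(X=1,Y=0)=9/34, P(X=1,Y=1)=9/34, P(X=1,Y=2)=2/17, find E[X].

First find marginal of X:
P(X=0) = 6/17
P(X=1) = 11/17
E[X] = 0 × 6/17 + 1 × 11/17 = 11/17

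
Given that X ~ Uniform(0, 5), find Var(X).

For X ~ Uniform(0, 5):
Var(X) = \frac{25}{12}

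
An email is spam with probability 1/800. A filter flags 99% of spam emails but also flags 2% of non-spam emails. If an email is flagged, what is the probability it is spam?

Let D = the rare event, + = positive/flagged.
P(D) = 1/800
P(+|D) = 99/100
P(+|D') = 2/100 = 1/50
P(+) = P(+|D)P(D) + P(+|D')P(D')
     = \frac{99}{100} × \frac{1}{800} + \frac{1}{50} × \frac{799}{800}
     = \frac{1697}{80000}
P(D|+) = P(+|D)P(D)/P(+) = \frac{99}{1697}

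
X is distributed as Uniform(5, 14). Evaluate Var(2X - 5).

For X ~ Uniform(5, 14):
Var(X) = \frac{27}{4}
Var(2X - 5) = (2)² × Var(X) = 4 × \frac{27}{4} = 27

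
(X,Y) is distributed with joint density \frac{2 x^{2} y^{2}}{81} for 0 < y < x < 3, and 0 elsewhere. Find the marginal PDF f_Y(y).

f_Y(y) = ∫_y^3 \frac{2 x^{2} y^{2}}{81} dx = \frac{2 y^{2} \left(27 - y^{3}\right)}{243}
for 0 < y < 3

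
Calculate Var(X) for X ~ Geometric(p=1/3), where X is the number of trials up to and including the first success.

For X ~ Geometric(p=1/3), where X is the number of trials up to and including the first success:
Var(X) = 6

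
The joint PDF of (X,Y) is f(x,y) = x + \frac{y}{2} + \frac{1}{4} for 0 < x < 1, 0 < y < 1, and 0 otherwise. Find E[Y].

E[Y] = ∫_0^1 ∫_0^1 y × f(x,y) dx dy
= \frac{13}{24}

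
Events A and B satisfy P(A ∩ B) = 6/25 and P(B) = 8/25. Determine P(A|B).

P(A|B) = P(A ∩ B) / P(B)
= (6/25) / (8/25)
= 3/4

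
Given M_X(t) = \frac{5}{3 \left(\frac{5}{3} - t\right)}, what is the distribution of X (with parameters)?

The MGF M(t) = \frac{5}{3 \left(\frac{5}{3} - t\right)} is the standard form for the Exponential distribution.
Comparing with the known MGF formula identifies: Exponential(rate λ=5/3)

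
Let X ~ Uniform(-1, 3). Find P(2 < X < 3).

P(2 < X < 3) = ∫_{2}^{3} f(x) dx
where f(x) = \frac{1}{4}
= \frac{1}{4}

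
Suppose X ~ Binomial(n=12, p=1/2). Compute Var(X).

For X ~ Binomial(n=12, p=1/2):
Var(X) = 3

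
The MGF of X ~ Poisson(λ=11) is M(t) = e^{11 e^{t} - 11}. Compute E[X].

To find E[X], compute M^(1)(0):
M^(1)(t) = 11 e^{t} e^{11 e^{t} - 11}
M^(1)(0) = 11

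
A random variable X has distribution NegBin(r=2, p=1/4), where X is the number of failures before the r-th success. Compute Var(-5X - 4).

For X ~ NegBin(r=2, p=1/4), where X is the number of failures before the r-th success:
Var(X) = 24
Var(-5X - 4) = (-5)² × Var(X) = 25 × 24 = 600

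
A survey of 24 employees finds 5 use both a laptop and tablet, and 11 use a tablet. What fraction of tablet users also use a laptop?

P(A ∩ B) = 5/24
P(B) = 11/24
P(A|B) = P(A ∩ B) / P(B) = (5/24) / (11/24) = 5/11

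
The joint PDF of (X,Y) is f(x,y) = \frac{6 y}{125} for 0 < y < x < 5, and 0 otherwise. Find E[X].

f_X(x) = ∫_0^x \frac{6 y}{125} dy = \frac{3 x^{2}}{125}
E[X] = ∫_0^5 x × (\frac{3 x^{2}}{125}) dx = \frac{15}{4}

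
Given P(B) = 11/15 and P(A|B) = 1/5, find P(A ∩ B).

By definition, P(A|B) = P(A ∩ B) / P(B)
So P(A ∩ B) = P(A|B) × P(B)
= 1/5 × 11/15
= 11/75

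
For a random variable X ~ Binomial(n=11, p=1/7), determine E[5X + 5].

For X ~ Binomial(n=11, p=1/7):
E[X] = \frac{11}{7}
E[5X + 5] = 5 × E[X] + 5 = \frac{90}{7}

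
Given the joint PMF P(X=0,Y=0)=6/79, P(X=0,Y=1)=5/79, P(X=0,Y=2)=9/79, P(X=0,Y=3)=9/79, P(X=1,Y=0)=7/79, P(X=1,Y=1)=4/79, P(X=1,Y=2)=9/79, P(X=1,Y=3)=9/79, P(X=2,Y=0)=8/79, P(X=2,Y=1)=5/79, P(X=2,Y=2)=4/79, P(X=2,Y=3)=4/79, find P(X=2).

P(X=2) = P(X=2,Y=0) + P(X=2,Y=1) + P(X=2,Y=2) + P(X=2,Y=3)
= 8/79 + 5/79 + 4/79 + 4/79
= 21/79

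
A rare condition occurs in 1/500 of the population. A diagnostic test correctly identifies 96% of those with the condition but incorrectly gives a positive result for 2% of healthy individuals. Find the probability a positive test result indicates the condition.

Let D = the rare event, + = positive/flagged.
P(D) = 1/500
P(+|D) = 96/100 = 24/25
P(+|D') = 2/100 = 1/50
P(+) = P(+|D)P(D) + P(+|D')P(D')
     = \frac{24}{25} × \frac{1}{500} + \frac{1}{50} × \frac{499}{500}
     = \frac{547}{25000}
P(D|+) = P(+|D)P(D)/P(+) = \frac{48}{547}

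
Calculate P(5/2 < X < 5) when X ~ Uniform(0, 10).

P(5/2 < X < 5) = ∫_{5/2}^{5} f(x) dx
where f(x) = \frac{1}{10}
= \frac{1}{4}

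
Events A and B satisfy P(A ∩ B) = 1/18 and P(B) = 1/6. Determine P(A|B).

P(A|B) = P(A ∩ B) / P(B)
= (1/18) / (1/6)
= 1/3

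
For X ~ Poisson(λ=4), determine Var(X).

For X ~ Poisson(λ=4):
Var(X) = 4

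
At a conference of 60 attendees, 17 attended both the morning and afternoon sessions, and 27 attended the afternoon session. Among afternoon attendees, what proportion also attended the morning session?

P(A ∩ B) = 17/60
P(B) = 27/60 = 9/20
P(A|B) = P(A ∩ B) / P(B) = (17/60) / (9/20) = 17/27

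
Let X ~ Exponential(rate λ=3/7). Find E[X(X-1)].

E[X(X-1)] = E[X² - X] = E[X²] - E[X]
E[X] = \frac{7}{3}
E[X²] = Var(X) + (E[X])² = \frac{49}{9} + (\frac{7}{3})² = \frac{98}{9}
E[X(X-1)] = \frac{98}{9} - \frac{7}{3} = \frac{77}{9}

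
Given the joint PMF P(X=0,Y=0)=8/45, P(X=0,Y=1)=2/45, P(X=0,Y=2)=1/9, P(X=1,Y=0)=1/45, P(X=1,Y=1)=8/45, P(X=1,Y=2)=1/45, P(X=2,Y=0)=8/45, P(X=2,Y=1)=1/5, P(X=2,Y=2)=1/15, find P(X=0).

P(X=0) = P(X=0,Y=0) + P(X=0,Y=1) + P(X=0,Y=2)
= 8/45 + 2/45 + 1/9
= 1/3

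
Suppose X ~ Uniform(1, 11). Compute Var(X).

For X ~ Uniform(1, 11):
Var(X) = \frac{25}{3}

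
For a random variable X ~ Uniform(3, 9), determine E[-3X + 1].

For X ~ Uniform(3, 9):
E[X] = 6
E[-3X + 1] = -3 × E[X] + 1 = -17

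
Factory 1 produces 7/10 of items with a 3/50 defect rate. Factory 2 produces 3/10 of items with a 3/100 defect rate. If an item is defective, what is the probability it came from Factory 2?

Using Bayes' theorem:
P(F1) = 7/10, P(D|F1) = 3/50
P(F2) = 3/10, P(D|F2) = 3/100
P(D) = P(D|F1)P(F1) + P(D|F2)P(F2)
     = \frac{51}{1000}
P(F2|D) = P(D|F2)P(F2) / P(D)
= \frac{3}{17}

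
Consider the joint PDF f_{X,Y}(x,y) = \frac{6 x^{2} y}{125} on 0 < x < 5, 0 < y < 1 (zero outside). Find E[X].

f_X(x) = ∫_0^1 \frac{6 x^{2} y}{125} dy = \frac{3 x^{2}}{125}
E[X] = ∫_0^5 x × (\frac{3 x^{2}}{125}) dx = \frac{15}{4}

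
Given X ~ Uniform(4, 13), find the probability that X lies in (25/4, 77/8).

P(25/4 < X < 77/8) = ∫_{25/4}^{77/8} f(x) dx
where f(x) = \frac{1}{9}
= \frac{3}{8}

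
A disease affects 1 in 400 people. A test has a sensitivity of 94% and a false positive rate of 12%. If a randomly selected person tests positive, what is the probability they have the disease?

Let D = the rare event, + = positive/flagged.
P(D) = 1/400
P(+|D) = 94/100 = 47/50
P(+|D') = 12/100 = 3/25
P(+) = P(+|D)P(D) + P(+|D')P(D')
     = \frac{47}{50} × \frac{1}{400} + \frac{3}{25} × \frac{399}{400}
     = \frac{2441}{20000}
P(D|+) = P(+|D)P(D)/P(+) = \frac{47}{2441}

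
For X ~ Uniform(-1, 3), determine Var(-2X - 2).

For X ~ Uniform(-1, 3):
Var(X) = \frac{4}{3}
Var(-2X - 2) = (-2)² × Var(X) = 4 × \frac{4}{3} = \frac{16}{3}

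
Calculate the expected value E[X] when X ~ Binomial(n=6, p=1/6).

For X ~ Binomial(n=6, p=1/6), the expected value is:
E[X] = 1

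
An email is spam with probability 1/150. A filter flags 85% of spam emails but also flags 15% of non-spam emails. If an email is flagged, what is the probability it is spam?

Let D = the rare event, + = positive/flagged.
P(D) = 1/150
P(+|D) = 85/100 = 17/20
P(+|D') = 15/100 = 3/20
P(+) = P(+|D)P(D) + P(+|D')P(D')
     = \frac{17}{20} × \frac{1}{150} + \frac{3}{20} × \frac{149}{150}
     = \frac{58}{375}
P(D|+) = P(+|D)P(D)/P(+) = \frac{17}{464}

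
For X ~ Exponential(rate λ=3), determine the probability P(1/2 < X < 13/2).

P(1/2 < X < 13/2) = ∫_{1/2}^{13/2} f(x) dx
where f(x) = 3 e^{- 3 x}
= - \frac{1 - e^{18}}{e^{\frac{39}{2}}}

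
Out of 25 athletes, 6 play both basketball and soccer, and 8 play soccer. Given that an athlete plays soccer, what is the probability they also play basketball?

P(A ∩ B) = 6/25
P(B) = 8/25
P(A|B) = P(A ∩ B) / P(B) = (6/25) / (8/25) = 3/4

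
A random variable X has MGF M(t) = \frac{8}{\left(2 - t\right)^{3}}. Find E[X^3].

To find E[X^3], compute M^(3)(0):
M^(1)(t) = \frac{24}{\left(2 - t\right)^{4}}
M^(2)(t) = \frac{96}{\left(2 - t\right)^{5}}
M^(3)(t) = \frac{480}{\left(2 - t\right)^{6}}
M^(3)(0) = \frac{15}{2}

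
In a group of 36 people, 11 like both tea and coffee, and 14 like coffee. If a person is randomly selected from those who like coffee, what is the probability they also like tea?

P(A ∩ B) = 11/36
P(B) = 14/36 = 7/18
P(A|B) = P(A ∩ B) / P(B) = (11/36) / (7/18) = 11/14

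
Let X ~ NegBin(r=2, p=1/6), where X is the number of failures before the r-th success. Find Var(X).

For X ~ NegBin(r=2, p=1/6), where X is the number of failures before the r-th success:
Var(X) = 60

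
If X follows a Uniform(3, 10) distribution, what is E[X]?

For X ~ Uniform(3, 10), the expected value is:
E[X] = \frac{13}{2}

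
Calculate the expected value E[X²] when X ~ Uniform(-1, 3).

Using the identity E[X²] = Var(X) + (E[X])²:
E[X] = 1
Var(X) = \frac{4}{3}
E[X²] = \frac{4}{3} + (1)²
= \frac{7}{3}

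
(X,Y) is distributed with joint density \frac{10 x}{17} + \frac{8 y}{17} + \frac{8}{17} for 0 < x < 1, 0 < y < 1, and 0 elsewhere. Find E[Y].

E[Y] = ∫_0^1 ∫_0^1 y × f(x,y) dx dy
= \frac{55}{102}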